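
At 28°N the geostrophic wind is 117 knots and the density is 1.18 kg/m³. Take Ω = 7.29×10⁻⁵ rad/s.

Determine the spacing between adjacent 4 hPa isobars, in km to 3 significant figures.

82.3 km

Coriolis parameter at 28°N:
f = 2Ω sin φ = 2 × 7.29×10⁻⁵ × sin 28° = 6.84×10⁻⁵ s⁻¹
Wind speed in SI: 117 knots = 60.2 m/s
Geostrophic balance rearranged: |∂P/∂n| = f ρ V_g
|∂P/∂n| = 6.84×10⁻⁵ × 1.18 × 60.2 = 4.86×10⁻³ Pa/m
Isobar spacing: Δn = ΔP/|∂P/∂n| = 400 Pa / 4.86×10⁻³ Pa/m = 82279 m ≈ 82.3 km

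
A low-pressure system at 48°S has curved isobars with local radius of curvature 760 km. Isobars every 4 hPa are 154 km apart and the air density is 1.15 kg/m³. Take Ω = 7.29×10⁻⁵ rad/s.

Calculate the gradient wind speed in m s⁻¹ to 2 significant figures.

Coriolis parameter at 48°S:
f = 2Ω sin φ = 2 × 7.29×10⁻⁵ × sin 48° = 1.08×10⁻⁴ s⁻¹
Pressure gradient: |∂P/∂n| = 400 Pa / 154000 m = 2.60×10⁻³ Pa/m
Geostrophic speed: V_g = |∂P/∂n|/(fρ) = 2.60×10⁻³/(1.08×10⁻⁴ × 1.15) = 20.8 m/s
Around a low, centrifugal force acts outward with Coriolis, so pressure-gradient force balances both:
(1/ρ)|∂P/∂n| = fV + V²/R  →  V² + fR·V − fR·V_g = 0
With fR = 1.08×10⁻⁴ × 760×10³ m = 82.3 m/s:
V = [−fR + √((fR)² + 4 fR V_g)]/2 = [−82.3 + √(82.3² + 4×82.3×20.8)]/2 = 17.2 m/s
Subgeostrophic (V < V_g = 20.8 m/s), as expected around a low.

17 m s⁻¹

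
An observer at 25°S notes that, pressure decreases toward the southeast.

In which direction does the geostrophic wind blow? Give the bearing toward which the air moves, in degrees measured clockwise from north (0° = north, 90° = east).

The pressure-gradient force points toward the southeast (bearing 135°).
Geostrophic balance: in the Southern Hemisphere the Coriolis force deflects motion to the left, so the geostrophic wind blows 90° to the left of the pressure-gradient force (low pressure on the right).
Rotating 135° by 90° counterclockwise gives 045° — the wind blows toward the northeast.

045°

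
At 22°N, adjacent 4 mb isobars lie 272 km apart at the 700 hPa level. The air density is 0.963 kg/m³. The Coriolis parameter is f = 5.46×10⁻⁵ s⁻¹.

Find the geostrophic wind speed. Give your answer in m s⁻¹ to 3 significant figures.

28.0 m s⁻¹

Pressure gradient: |∂P/∂n| = 400 Pa / 272000 m = 1.47×10⁻³ Pa/m
Geostrophic balance (pressure-gradient force = Coriolis force):
V_g = (1/(fρ)) |∂P/∂n| = 1.47×10⁻³ / (5.46×10⁻⁵ × 0.963) = 28.0 m/s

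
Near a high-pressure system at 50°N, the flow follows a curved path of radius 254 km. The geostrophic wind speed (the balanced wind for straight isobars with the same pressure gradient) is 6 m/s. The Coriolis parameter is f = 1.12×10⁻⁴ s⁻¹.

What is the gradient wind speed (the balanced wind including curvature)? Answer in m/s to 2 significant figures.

Around a high, pressure-gradient force acts outward with centrifugal, so Coriolis balances both:
fV = (1/ρ)|∂P/∂n| + V²/R  →  V² − fR·V + fR·V_g = 0
With fR = 1.12×10⁻⁴ × 254×10³ m = 28.4 m/s:
V = [fR − √((fR)² − 4 fR V_g)]/2 = [28.4 − √(28.4² − 4×28.4×6)]/2 = 8.6 m/s
Supergeostrophic (V > V_g = 6 m/s), as expected around a high.

8.6 m/s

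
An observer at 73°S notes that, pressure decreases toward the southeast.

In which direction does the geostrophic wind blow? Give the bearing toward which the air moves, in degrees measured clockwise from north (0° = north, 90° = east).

The pressure-gradient force points toward the southeast (bearing 135°).
Geostrophic balance: in the Southern Hemisphere the Coriolis force deflects motion to the left, so the geostrophic wind blows 90° to the left of the pressure-gradient force (low pressure on the right).
Rotating 135° by 90° counterclockwise gives 045° — the wind blows toward the northeast.

045°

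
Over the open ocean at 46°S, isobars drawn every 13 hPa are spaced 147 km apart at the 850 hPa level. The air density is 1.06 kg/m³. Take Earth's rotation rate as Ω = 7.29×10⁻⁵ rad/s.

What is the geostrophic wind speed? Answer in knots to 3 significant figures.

Coriolis parameter at 46°S:
f = 2Ω sin φ = 2 × 7.29×10⁻⁵ × sin 46° = 1.05×10⁻⁴ s⁻¹
Pressure gradient: |∂P/∂n| = 1300 Pa / 147000 m = 8.84×10⁻³ Pa/m
Geostrophic balance (pressure-gradient force = Coriolis force):
V_g = (1/(fρ)) |∂P/∂n| = 8.84×10⁻³ / (1.05×10⁻⁴ × 1.06) = 79.5 m/s
Converting: 79.5 m/s × 1.944 = 155 knots

155 knots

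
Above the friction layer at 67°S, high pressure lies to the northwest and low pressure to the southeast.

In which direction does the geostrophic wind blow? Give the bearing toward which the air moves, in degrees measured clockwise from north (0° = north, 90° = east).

045°

The pressure-gradient force points toward the southeast (bearing 135°).
Geostrophic balance: in the Southern Hemisphere the Coriolis force deflects motion to the left, so the geostrophic wind blows 90° to the left of the pressure-gradient force (low pressure on the right).
Rotating 135° by 90° counterclockwise gives 045° — the wind blows toward the northeast.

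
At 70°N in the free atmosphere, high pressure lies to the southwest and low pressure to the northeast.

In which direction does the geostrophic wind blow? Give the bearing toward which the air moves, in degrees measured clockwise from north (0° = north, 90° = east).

135°

The pressure-gradient force points toward the northeast (bearing 045°).
Geostrophic balance: in the Northern Hemisphere the Coriolis force deflects motion to the right, so the geostrophic wind blows 90° to the right of the pressure-gradient force (low pressure on the left).
Rotating 045° by 90° clockwise gives 135° — the wind blows toward the southeast.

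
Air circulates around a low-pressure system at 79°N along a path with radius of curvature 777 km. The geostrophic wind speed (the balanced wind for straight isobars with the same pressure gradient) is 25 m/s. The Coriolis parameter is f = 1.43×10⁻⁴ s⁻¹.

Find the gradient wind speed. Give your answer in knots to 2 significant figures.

41 knots

Around a low, centrifugal force acts outward with Coriolis, so pressure-gradient force balances both:
(1/ρ)|∂P/∂n| = fV + V²/R  →  V² + fR·V − fR·V_g = 0
With fR = 1.43×10⁻⁴ × 777×10³ m = 111 m/s:
V = [−fR + √((fR)² + 4 fR V_g)]/2 = [−111 + √(111² + 4×111×25)]/2 = 21 m/s
Subgeostrophic (V < V_g = 25 m/s), as expected around a low.
Converting: 21 m/s × 1.944 = 41 knots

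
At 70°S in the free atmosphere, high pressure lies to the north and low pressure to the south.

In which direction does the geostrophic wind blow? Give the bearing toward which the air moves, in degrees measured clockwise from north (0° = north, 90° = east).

090°

The pressure-gradient force points toward the south (bearing 180°).
Geostrophic balance: in the Southern Hemisphere the Coriolis force deflects motion to the left, so the geostrophic wind blows 90° to the left of the pressure-gradient force (low pressure on the right).
Rotating 180° by 90° counterclockwise gives 090° — the wind blows toward the east.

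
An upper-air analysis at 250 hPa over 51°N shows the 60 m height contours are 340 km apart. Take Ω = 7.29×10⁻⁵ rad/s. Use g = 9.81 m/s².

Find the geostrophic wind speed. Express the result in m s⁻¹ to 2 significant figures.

15 m s⁻¹

Coriolis parameter at 51°N:
f = 2Ω sin φ = 2 × 7.29×10⁻⁵ × sin 51° = 1.13×10⁻⁴ s⁻¹
Height gradient: |∂Z/∂n| = 60 m / 340000 m = 1.76×10⁻⁴
On a pressure surface, geostrophic balance gives V_g = (g/f)|∂Z/∂n|:
V_g = 9.81 × 1.76×10⁻⁴ / 1.13×10⁻⁴ = 15.3 m/s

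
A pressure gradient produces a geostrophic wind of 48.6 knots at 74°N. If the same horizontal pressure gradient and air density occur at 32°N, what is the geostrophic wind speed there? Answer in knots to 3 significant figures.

88.2 knots

With the same pressure gradient and density, V_g ∝ 1/f ∝ 1/sin φ.
V₂ = V₁ · sin φ₁ / sin φ₂ = 48.6 × sin 74° / sin 32°
V₂ = 48.6 × 0.9613/0.5299 = 88.2 knots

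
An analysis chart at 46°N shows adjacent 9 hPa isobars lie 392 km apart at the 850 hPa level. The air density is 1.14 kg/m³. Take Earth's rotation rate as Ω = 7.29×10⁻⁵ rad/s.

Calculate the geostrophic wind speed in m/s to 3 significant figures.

Coriolis parameter at 46°N:
f = 2Ω sin φ = 2 × 7.29×10⁻⁵ × sin 46° = 1.05×10⁻⁴ s⁻¹
Pressure gradient: |∂P/∂n| = 900 Pa / 392000 m = 2.30×10⁻³ Pa/m
Geostrophic balance (pressure-gradient force = Coriolis force):
V_g = (1/(fρ)) |∂P/∂n| = 2.30×10⁻³ / (1.05×10⁻⁴ × 1.14) = 19.2 m/s

19.2 m/s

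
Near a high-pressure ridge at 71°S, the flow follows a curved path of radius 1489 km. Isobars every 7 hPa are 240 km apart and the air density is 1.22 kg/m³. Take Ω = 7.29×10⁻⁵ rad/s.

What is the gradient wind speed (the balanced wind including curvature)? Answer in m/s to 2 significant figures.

19 m/s

Coriolis parameter at 71°S:
f = 2Ω sin φ = 2 × 7.29×10⁻⁵ × sin 71° = 1.38×10⁻⁴ s⁻¹
Pressure gradient: |∂P/∂n| = 700 Pa / 240000 m = 2.92×10⁻³ Pa/m
Geostrophic speed: V_g = |∂P/∂n|/(fρ) = 2.92×10⁻³/(1.38×10⁻⁴ × 1.22) = 17.3 m/s
Around a high, pressure-gradient force acts outward with centrifugal, so Coriolis balances both:
fV = (1/ρ)|∂P/∂n| + V²/R  →  V² − fR·V + fR·V_g = 0
With fR = 1.38×10⁻⁴ × 1489×10³ m = 205 m/s:
V = [fR − √((fR)² − 4 fR V_g)]/2 = [205 − √(205² − 4×205×17.3)]/2 = 19.1 m/s
Supergeostrophic (V > V_g = 17.3 m/s), as expected around a high.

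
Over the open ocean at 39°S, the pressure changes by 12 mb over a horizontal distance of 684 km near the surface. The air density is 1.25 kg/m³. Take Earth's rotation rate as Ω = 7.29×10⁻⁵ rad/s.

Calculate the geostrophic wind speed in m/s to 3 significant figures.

Coriolis parameter at 39°S:
f = 2Ω sin φ = 2 × 7.29×10⁻⁵ × sin 39° = 9.18×10⁻⁵ s⁻¹
Pressure gradient: |∂P/∂n| = 1200 Pa / 684000 m = 1.75×10⁻³ Pa/m
Geostrophic balance (pressure-gradient force = Coriolis force):
V_g = (1/(fρ)) |∂P/∂n| = 1.75×10⁻³ / (9.18×10⁻⁵ × 1.25) = 15.3 m/s

15.3 m/s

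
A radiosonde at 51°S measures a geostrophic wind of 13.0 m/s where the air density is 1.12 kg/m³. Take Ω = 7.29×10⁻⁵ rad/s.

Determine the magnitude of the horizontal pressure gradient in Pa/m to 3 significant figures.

Coriolis parameter at 51°S:
f = 2Ω sin φ = 2 × 7.29×10⁻⁵ × sin 51° = 1.13×10⁻⁴ s⁻¹
Geostrophic balance rearranged: |∂P/∂n| = f ρ V_g
|∂P/∂n| = 1.13×10⁻⁴ × 1.12 × 13.0 = 1.65×10⁻³ Pa/m

1.65×10⁻³ Pa/m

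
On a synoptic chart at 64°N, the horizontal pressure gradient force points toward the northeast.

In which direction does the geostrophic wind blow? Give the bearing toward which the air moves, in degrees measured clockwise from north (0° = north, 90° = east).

135°

The pressure-gradient force points toward the northeast (bearing 045°).
Geostrophic balance: in the Northern Hemisphere the Coriolis force deflects motion to the right, so the geostrophic wind blows 90° to the right of the pressure-gradient force (low pressure on the left).
Rotating 045° by 90° clockwise gives 135° — the wind blows toward the southeast.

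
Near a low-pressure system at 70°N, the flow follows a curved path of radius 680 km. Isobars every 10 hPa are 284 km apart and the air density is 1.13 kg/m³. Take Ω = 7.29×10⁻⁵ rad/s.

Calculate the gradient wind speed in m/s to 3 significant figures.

Coriolis parameter at 70°N:
f = 2Ω sin φ = 2 × 7.29×10⁻⁵ × sin 70° = 1.37×10⁻⁴ s⁻¹
Pressure gradient: |∂P/∂n| = 1000 Pa / 284000 m = 3.52×10⁻³ Pa/m
Geostrophic speed: V_g = |∂P/∂n|/(fρ) = 3.52×10⁻³/(1.37×10⁻⁴ × 1.13) = 22.7 m/s
Around a low, centrifugal force acts outward with Coriolis, so pressure-gradient force balances both:
(1/ρ)|∂P/∂n| = fV + V²/R  →  V² + fR·V − fR·V_g = 0
With fR = 1.37×10⁻⁴ × 680×10³ m = 93.2 m/s:
V = [−fR + √((fR)² + 4 fR V_g)]/2 = [−93.2 + √(93.2² + 4×93.2×22.7)]/2 = 18.9 m/s
Subgeostrophic (V < V_g = 22.7 m/s), as expected around a low.

18.9 m/s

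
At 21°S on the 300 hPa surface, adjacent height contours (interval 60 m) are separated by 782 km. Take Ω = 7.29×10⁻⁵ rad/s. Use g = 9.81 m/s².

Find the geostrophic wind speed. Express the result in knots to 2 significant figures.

28 knots

Coriolis parameter at 21°S:
f = 2Ω sin φ = 2 × 7.29×10⁻⁵ × sin 21° = 5.23×10⁻⁵ s⁻¹
Height gradient: |∂Z/∂n| = 60 m / 782000 m = 7.67×10⁻⁵
On a pressure surface, geostrophic balance gives V_g = (g/f)|∂Z/∂n|:
V_g = 9.81 × 7.67×10⁻⁵ / 5.23×10⁻⁵ = 14.4 m/s
Converting: 14.4 m/s × 1.944 = 28 knots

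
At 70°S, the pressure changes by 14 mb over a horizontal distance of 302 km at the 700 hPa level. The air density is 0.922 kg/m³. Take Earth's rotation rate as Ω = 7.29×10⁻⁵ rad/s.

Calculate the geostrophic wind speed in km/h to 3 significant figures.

132 km/h

Coriolis parameter at 70°S:
f = 2Ω sin φ = 2 × 7.29×10⁻⁵ × sin 70° = 1.37×10⁻⁴ s⁻¹
Pressure gradient: |∂P/∂n| = 1400 Pa / 302000 m = 4.64×10⁻³ Pa/m
Geostrophic balance (pressure-gradient force = Coriolis force):
V_g = (1/(fρ)) |∂P/∂n| = 4.64×10⁻³ / (1.37×10⁻⁴ × 0.922) = 36.7 m/s
Converting: 36.7 m/s × 3.6 = 132 km/h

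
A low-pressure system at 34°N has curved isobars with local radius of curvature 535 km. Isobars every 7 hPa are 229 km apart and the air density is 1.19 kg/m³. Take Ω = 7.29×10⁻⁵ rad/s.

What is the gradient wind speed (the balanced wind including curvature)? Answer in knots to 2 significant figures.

Coriolis parameter at 34°N:
f = 2Ω sin φ = 2 × 7.29×10⁻⁵ × sin 34° = 8.15×10⁻⁵ s⁻¹
Pressure gradient: |∂P/∂n| = 700 Pa / 229000 m = 3.06×10⁻³ Pa/m
Geostrophic speed: V_g = |∂P/∂n|/(fρ) = 3.06×10⁻³/(8.15×10⁻⁵ × 1.19) = 31.5 m/s
Around a low, centrifugal force acts outward with Coriolis, so pressure-gradient force balances both:
(1/ρ)|∂P/∂n| = fV + V²/R  →  V² + fR·V − fR·V_g = 0
With fR = 8.15×10⁻⁵ × 535×10³ m = 43.6 m/s:
V = [−fR + √((fR)² + 4 fR V_g)]/2 = [−43.6 + √(43.6² + 4×43.6×31.5)]/2 = 21.2 m/s
Subgeostrophic (V < V_g = 31.5 m/s), as expected around a low.
Converting: 21.2 m/s × 1.944 = 41 knots

41 knots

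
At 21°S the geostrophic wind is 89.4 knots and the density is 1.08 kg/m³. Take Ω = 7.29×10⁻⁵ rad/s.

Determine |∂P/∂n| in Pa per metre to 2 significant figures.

2.6×10⁻³ Pa/m

Coriolis parameter at 21°S:
f = 2Ω sin φ = 2 × 7.29×10⁻⁵ × sin 21° = 5.23×10⁻⁵ s⁻¹
Wind speed in SI: 89.4 knots = 46.0 m/s
Geostrophic balance rearranged: |∂P/∂n| = f ρ V_g
|∂P/∂n| = 5.23×10⁻⁵ × 1.08 × 46.0 = 2.60×10⁻³ Pa/m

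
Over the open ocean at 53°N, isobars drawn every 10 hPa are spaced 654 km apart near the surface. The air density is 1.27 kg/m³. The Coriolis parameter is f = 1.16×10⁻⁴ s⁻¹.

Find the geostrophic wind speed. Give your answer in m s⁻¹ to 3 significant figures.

Pressure gradient: |∂P/∂n| = 1000 Pa / 654000 m = 1.53×10⁻³ Pa/m
Geostrophic balance (pressure-gradient force = Coriolis force):
V_g = (1/(fρ)) |∂P/∂n| = 1.53×10⁻³ / (1.16×10⁻⁴ × 1.27) = 10.4 m/s

10.4 m s⁻¹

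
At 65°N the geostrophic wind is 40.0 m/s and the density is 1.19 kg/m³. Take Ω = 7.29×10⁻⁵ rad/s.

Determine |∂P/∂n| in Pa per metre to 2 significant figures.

Coriolis parameter at 65°N:
f = 2Ω sin φ = 2 × 7.29×10⁻⁵ × sin 65° = 1.32×10⁻⁴ s⁻¹
Geostrophic balance rearranged: |∂P/∂n| = f ρ V_g
|∂P/∂n| = 1.32×10⁻⁴ × 1.19 × 40.0 = 6.29×10⁻³ Pa/m

6.3×10⁻³ Pa/m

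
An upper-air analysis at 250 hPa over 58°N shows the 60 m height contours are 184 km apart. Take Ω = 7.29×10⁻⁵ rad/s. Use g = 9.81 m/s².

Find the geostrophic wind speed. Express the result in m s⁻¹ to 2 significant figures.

26 m s⁻¹

Coriolis parameter at 58°N:
f = 2Ω sin φ = 2 × 7.29×10⁻⁵ × sin 58° = 1.24×10⁻⁴ s⁻¹
Height gradient: |∂Z/∂n| = 60 m / 184000 m = 3.26×10⁻⁴
On a pressure surface, geostrophic balance gives V_g = (g/f)|∂Z/∂n|:
V_g = 9.81 × 3.26×10⁻⁴ / 1.24×10⁻⁴ = 25.9 m/s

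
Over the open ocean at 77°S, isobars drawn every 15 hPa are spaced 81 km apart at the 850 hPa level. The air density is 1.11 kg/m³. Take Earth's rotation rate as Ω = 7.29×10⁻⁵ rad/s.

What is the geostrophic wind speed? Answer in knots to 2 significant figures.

Coriolis parameter at 77°S:
f = 2Ω sin φ = 2 × 7.29×10⁻⁵ × sin 77° = 1.42×10⁻⁴ s⁻¹
Pressure gradient: |∂P/∂n| = 1500 Pa / 81000 m = 1.85×10⁻² Pa/m
Geostrophic balance (pressure-gradient force = Coriolis force):
V_g = (1/(fρ)) |∂P/∂n| = 1.85×10⁻² / (1.42×10⁻⁴ × 1.11) = 117 m/s
Converting: 117 m/s × 1.944 = 230 knots

230 knots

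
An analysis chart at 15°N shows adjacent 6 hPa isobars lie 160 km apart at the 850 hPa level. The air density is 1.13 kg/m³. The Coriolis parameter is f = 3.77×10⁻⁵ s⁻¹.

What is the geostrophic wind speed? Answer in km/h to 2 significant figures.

320 km/h

Pressure gradient: |∂P/∂n| = 600 Pa / 160000 m = 3.75×10⁻³ Pa/m
Geostrophic balance (pressure-gradient force = Coriolis force):
V_g = (1/(fρ)) |∂P/∂n| = 3.75×10⁻³ / (3.77×10⁻⁵ × 1.13) = 88.0 m/s
Converting: 88.0 m/s × 3.6 = 320 km/h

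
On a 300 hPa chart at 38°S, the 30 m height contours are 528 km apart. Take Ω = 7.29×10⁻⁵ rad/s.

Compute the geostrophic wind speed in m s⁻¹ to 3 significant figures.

Coriolis parameter at 38°S:
f = 2Ω sin φ = 2 × 7.29×10⁻⁵ × sin 38° = 8.98×10⁻⁵ s⁻¹
Height gradient: |∂Z/∂n| = 30 m / 528000 m = 5.68×10⁻⁵
On a pressure surface, geostrophic balance gives V_g = (g/f)|∂Z/∂n|:
V_g = 9.81 × 5.68×10⁻⁵ / 8.98×10⁻⁵ = 6.21 m/s

6.21 m s⁻¹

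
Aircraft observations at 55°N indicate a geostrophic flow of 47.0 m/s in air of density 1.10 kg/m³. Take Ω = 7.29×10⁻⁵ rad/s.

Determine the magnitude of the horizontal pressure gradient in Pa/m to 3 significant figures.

Coriolis parameter at 55°N:
f = 2Ω sin φ = 2 × 7.29×10⁻⁵ × sin 55° = 1.19×10⁻⁴ s⁻¹
Geostrophic balance rearranged: |∂P/∂n| = f ρ V_g
|∂P/∂n| = 1.19×10⁻⁴ × 1.10 × 47.0 = 6.17×10⁻³ Pa/m

6.17×10⁻³ Pa/m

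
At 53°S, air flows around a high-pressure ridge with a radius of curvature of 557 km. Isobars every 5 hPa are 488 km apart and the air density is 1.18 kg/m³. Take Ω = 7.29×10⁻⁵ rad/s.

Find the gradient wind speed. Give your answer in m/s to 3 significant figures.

Coriolis parameter at 53°S:
f = 2Ω sin φ = 2 × 7.29×10⁻⁵ × sin 53° = 1.16×10⁻⁴ s⁻¹
Pressure gradient: |∂P/∂n| = 500 Pa / 488000 m = 1.02×10⁻³ Pa/m
Geostrophic speed: V_g = |∂P/∂n|/(fρ) = 1.02×10⁻³/(1.16×10⁻⁴ × 1.18) = 7.46 m/s
Around a high, pressure-gradient force acts outward with centrifugal, so Coriolis balances both:
fV = (1/ρ)|∂P/∂n| + V²/R  →  V² − fR·V + fR·V_g = 0
With fR = 1.16×10⁻⁴ × 557×10³ m = 64.9 m/s:
V = [fR − √((fR)² − 4 fR V_g)]/2 = [64.9 − √(64.9² − 4×64.9×7.46)]/2 = 8.6 m/s
Supergeostrophic (V > V_g = 7.46 m/s), as expected around a high.

8.60 m/s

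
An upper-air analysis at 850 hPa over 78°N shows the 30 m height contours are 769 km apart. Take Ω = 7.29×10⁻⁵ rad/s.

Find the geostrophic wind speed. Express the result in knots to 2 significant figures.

Coriolis parameter at 78°N:
f = 2Ω sin φ = 2 × 7.29×10⁻⁵ × sin 78° = 1.43×10⁻⁴ s⁻¹
Height gradient: |∂Z/∂n| = 30 m / 769000 m = 3.90×10⁻⁵
On a pressure surface, geostrophic balance gives V_g = (g/f)|∂Z/∂n|:
V_g = 9.81 × 3.90×10⁻⁵ / 1.43×10⁻⁴ = 2.68 m/s
Converting: 2.68 m/s × 1.944 = 5.2 knots

5.2 knots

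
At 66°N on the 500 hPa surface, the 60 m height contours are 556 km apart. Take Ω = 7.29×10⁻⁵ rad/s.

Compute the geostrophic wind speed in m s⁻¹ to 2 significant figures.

7.9 m s⁻¹

Coriolis parameter at 66°N:
f = 2Ω sin φ = 2 × 7.29×10⁻⁵ × sin 66° = 1.33×10⁻⁴ s⁻¹
Height gradient: |∂Z/∂n| = 60 m / 556000 m = 1.08×10⁻⁴
On a pressure surface, geostrophic balance gives V_g = (g/f)|∂Z/∂n|:
V_g = 9.81 × 1.08×10⁻⁴ / 1.33×10⁻⁴ = 7.95 m/s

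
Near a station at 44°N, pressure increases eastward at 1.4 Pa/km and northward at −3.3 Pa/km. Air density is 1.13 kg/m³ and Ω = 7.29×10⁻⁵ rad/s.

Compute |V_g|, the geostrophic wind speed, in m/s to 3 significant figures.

31.3 m/s

Coriolis parameter at 44°N:
f = 2Ω sin φ = 2 × 7.29×10⁻⁵ × sin 44° = 1.01×10⁻⁴ s⁻¹
Component geostrophic relations (x east, y north):
u_g = −(1/(fρ)) ∂P/∂y,  v_g = (1/(fρ)) ∂P/∂x
u_g = −(−3.3×10⁻³)/(1.01×10⁻⁴ × 1.13) = 28.8 m/s;  v_g = (1.4×10⁻³)/(1.01×10⁻⁴ × 1.13) = 12.2 m/s
|V_g| = √(u_g² + v_g²) = 31.3 m/s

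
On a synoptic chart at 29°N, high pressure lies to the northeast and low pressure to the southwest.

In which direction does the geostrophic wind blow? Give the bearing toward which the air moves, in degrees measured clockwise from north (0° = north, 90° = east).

315°

The pressure-gradient force points toward the southwest (bearing 225°).
Geostrophic balance: in the Northern Hemisphere the Coriolis force deflects motion to the right, so the geostrophic wind blows 90° to the right of the pressure-gradient force (low pressure on the left).
Rotating 225° by 90° clockwise gives 315° — the wind blows toward the northwest.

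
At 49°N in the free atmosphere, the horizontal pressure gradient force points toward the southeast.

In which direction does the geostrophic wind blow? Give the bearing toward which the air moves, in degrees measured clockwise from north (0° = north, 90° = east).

225°

The pressure-gradient force points toward the southeast (bearing 135°).
Geostrophic balance: in the Northern Hemisphere the Coriolis force deflects motion to the right, so the geostrophic wind blows 90° to the right of the pressure-gradient force (low pressure on the left).
Rotating 135° by 90° clockwise gives 225° — the wind blows toward the southwest.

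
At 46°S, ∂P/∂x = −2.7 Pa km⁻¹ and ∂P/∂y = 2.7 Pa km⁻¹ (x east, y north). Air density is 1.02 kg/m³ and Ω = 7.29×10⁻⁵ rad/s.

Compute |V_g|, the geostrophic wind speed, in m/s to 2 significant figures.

36 m/s

Coriolis parameter at 46°S:
f = 2Ω sin φ = 2 × 7.29×10⁻⁵ × sin 46° = 1.05×10⁻⁴ s⁻¹
In the Southern Hemisphere f is negative: f = −1.05×10⁻⁴ s⁻¹.
Component geostrophic relations (x east, y north):
u_g = −(1/(fρ)) ∂P/∂y,  v_g = (1/(fρ)) ∂P/∂x
u_g = −(2.7×10⁻³)/(−1.05×10⁻⁴ × 1.02) = 25.2 m/s;  v_g = (−2.7×10⁻³)/(−1.05×10⁻⁴ × 1.02) = 25.2 m/s
|V_g| = √(u_g² + v_g²) = 35.7 m/s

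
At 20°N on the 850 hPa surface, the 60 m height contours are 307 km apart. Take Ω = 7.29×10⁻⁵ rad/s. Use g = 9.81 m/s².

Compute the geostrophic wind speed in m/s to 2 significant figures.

38 m/s

Coriolis parameter at 20°N:
f = 2Ω sin φ = 2 × 7.29×10⁻⁵ × sin 20° = 4.99×10⁻⁵ s⁻¹
Height gradient: |∂Z/∂n| = 60 m / 307000 m = 1.95×10⁻⁴
On a pressure surface, geostrophic balance gives V_g = (g/f)|∂Z/∂n|:
V_g = 9.81 × 1.95×10⁻⁴ / 4.99×10⁻⁵ = 38.4 m/s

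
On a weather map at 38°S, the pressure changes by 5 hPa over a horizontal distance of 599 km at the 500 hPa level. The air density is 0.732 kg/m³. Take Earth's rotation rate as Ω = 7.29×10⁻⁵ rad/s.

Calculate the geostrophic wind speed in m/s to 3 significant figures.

12.7 m/s

Coriolis parameter at 38°S:
f = 2Ω sin φ = 2 × 7.29×10⁻⁵ × sin 38° = 8.98×10⁻⁵ s⁻¹
Pressure gradient: |∂P/∂n| = 500 Pa / 599000 m = 8.35×10⁻⁴ Pa/m
Geostrophic balance (pressure-gradient force = Coriolis force):
V_g = (1/(fρ)) |∂P/∂n| = 8.35×10⁻⁴ / (8.98×10⁻⁵ × 0.732) = 12.7 m/s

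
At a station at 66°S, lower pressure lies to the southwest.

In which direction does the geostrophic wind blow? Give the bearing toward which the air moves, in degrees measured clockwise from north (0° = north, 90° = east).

The pressure-gradient force points toward the southwest (bearing 225°).
Geostrophic balance: in the Southern Hemisphere the Coriolis force deflects motion to the left, so the geostrophic wind blows 90° to the left of the pressure-gradient force (low pressure on the right).
Rotating 225° by 90° counterclockwise gives 135° — the wind blows toward the southeast.

135°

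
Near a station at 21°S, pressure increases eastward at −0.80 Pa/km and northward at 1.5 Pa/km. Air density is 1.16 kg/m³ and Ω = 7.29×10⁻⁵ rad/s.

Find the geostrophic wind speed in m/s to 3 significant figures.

28.0 m/s

Coriolis parameter at 21°S:
f = 2Ω sin φ = 2 × 7.29×10⁻⁵ × sin 21° = 5.23×10⁻⁵ s⁻¹
In the Southern Hemisphere f is negative: f = −5.23×10⁻⁵ s⁻¹.
Component geostrophic relations (x east, y north):
u_g = −(1/(fρ)) ∂P/∂y,  v_g = (1/(fρ)) ∂P/∂x
u_g = −(1.5×10⁻³)/(−5.23×10⁻⁵ × 1.16) = 24.7 m/s;  v_g = (−0.80×10⁻³)/(−5.23×10⁻⁵ × 1.16) = 13.2 m/s
|V_g| = √(u_g² + v_g²) = 28.0 m/s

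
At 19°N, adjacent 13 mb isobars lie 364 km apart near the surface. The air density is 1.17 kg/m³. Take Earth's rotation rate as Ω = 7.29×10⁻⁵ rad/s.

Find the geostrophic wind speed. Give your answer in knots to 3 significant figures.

Coriolis parameter at 19°N:
f = 2Ω sin φ = 2 × 7.29×10⁻⁵ × sin 19° = 4.75×10⁻⁵ s⁻¹
Pressure gradient: |∂P/∂n| = 1300 Pa / 364000 m = 3.57×10⁻³ Pa/m
Geostrophic balance (pressure-gradient force = Coriolis force):
V_g = (1/(fρ)) |∂P/∂n| = 3.57×10⁻³ / (4.75×10⁻⁵ × 1.17) = 64.3 m/s
Converting: 64.3 m/s × 1.944 = 125 knots

125 knots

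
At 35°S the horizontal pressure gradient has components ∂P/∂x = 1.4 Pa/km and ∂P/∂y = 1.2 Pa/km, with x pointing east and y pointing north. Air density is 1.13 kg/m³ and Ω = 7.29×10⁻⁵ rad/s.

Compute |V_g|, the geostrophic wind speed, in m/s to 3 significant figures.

Coriolis parameter at 35°S:
f = 2Ω sin φ = 2 × 7.29×10⁻⁵ × sin 35° = 8.36×10⁻⁵ s⁻¹
In the Southern Hemisphere f is negative: f = −8.36×10⁻⁵ s⁻¹.
Component geostrophic relations (x east, y north):
u_g = −(1/(fρ)) ∂P/∂y,  v_g = (1/(fρ)) ∂P/∂x
u_g = −(1.2×10⁻³)/(−8.36×10⁻⁵ × 1.13) = 12.7 m/s;  v_g = (1.4×10⁻³)/(−8.36×10⁻⁵ × 1.13) = −14.8 m/s
|V_g| = √(u_g² + v_g²) = 19.5 m/s

19.5 m/s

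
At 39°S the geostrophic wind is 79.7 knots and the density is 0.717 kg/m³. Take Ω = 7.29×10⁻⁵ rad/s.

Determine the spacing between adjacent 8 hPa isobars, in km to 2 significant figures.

Coriolis parameter at 39°S:
f = 2Ω sin φ = 2 × 7.29×10⁻⁵ × sin 39° = 9.18×10⁻⁵ s⁻¹
Wind speed in SI: 79.7 knots = 41.0 m/s
Geostrophic balance rearranged: |∂P/∂n| = f ρ V_g
|∂P/∂n| = 9.18×10⁻⁵ × 0.717 × 41.0 = 2.70×10⁻³ Pa/m
Isobar spacing: Δn = ΔP/|∂P/∂n| = 800 Pa / 2.70×10⁻³ Pa/m = 296582 m ≈ 300 km

300 km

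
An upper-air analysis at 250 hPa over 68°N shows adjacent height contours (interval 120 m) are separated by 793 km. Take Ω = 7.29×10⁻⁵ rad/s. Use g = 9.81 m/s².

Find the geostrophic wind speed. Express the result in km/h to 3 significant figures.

Coriolis parameter at 68°N:
f = 2Ω sin φ = 2 × 7.29×10⁻⁵ × sin 68° = 1.35×10⁻⁴ s⁻¹
Height gradient: |∂Z/∂n| = 120 m / 793000 m = 1.51×10⁻⁴
On a pressure surface, geostrophic balance gives V_g = (g/f)|∂Z/∂n|:
V_g = 9.81 × 1.51×10⁻⁴ / 1.35×10⁻⁴ = 11.0 m/s
Converting: 11.0 m/s × 3.6 = 39.5 km/h

39.5 km/h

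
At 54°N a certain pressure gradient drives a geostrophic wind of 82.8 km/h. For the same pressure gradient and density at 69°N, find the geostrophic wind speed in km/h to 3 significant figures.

71.8 km/h

With the same pressure gradient and density, V_g ∝ 1/f ∝ 1/sin φ.
V₂ = V₁ · sin φ₁ / sin φ₂ = 82.8 × sin 54° / sin 69°
V₂ = 82.8 × 0.8090/0.9336 = 71.8 km/h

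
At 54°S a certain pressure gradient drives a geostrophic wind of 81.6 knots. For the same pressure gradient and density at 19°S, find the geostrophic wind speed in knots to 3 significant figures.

With the same pressure gradient and density, V_g ∝ 1/f ∝ 1/sin φ.
V₂ = V₁ · sin φ₁ / sin φ₂ = 81.6 × sin 54° / sin 19°
V₂ = 81.6 × 0.8090/0.3256 = 203 knots

203 knots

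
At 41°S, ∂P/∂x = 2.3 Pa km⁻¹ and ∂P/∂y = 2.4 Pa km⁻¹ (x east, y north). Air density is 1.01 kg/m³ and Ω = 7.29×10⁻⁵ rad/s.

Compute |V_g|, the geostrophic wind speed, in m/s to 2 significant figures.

Coriolis parameter at 41°S:
f = 2Ω sin φ = 2 × 7.29×10⁻⁵ × sin 41° = 9.57×10⁻⁵ s⁻¹
In the Southern Hemisphere f is negative: f = −9.57×10⁻⁵ s⁻¹.
Component geostrophic relations (x east, y north):
u_g = −(1/(fρ)) ∂P/∂y,  v_g = (1/(fρ)) ∂P/∂x
u_g = −(2.4×10⁻³)/(−9.57×10⁻⁵ × 1.01) = 24.8 m/s;  v_g = (2.3×10⁻³)/(−9.57×10⁻⁵ × 1.01) = −23.8 m/s
|V_g| = √(u_g² + v_g²) = 34.4 m/s

34 m/s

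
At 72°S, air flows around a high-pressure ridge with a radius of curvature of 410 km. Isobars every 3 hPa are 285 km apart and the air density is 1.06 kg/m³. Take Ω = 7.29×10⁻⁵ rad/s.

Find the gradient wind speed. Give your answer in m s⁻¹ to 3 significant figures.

Coriolis parameter at 72°S:
f = 2Ω sin φ = 2 × 7.29×10⁻⁵ × sin 72° = 1.39×10⁻⁴ s⁻¹
Pressure gradient: |∂P/∂n| = 300 Pa / 285000 m = 1.05×10⁻³ Pa/m
Geostrophic speed: V_g = |∂P/∂n|/(fρ) = 1.05×10⁻³/(1.39×10⁻⁴ × 1.06) = 7.16 m/s
Around a high, pressure-gradient force acts outward with centrifugal, so Coriolis balances both:
fV = (1/ρ)|∂P/∂n| + V²/R  →  V² − fR·V + fR·V_g = 0
With fR = 1.39×10⁻⁴ × 410×10³ m = 56.9 m/s:
V = [fR − √((fR)² − 4 fR V_g)]/2 = [56.9 − √(56.9² − 4×56.9×7.16)]/2 = 8.4 m/s
Supergeostrophic (V > V_g = 7.16 m/s), as expected around a high.

8.40 m s⁻¹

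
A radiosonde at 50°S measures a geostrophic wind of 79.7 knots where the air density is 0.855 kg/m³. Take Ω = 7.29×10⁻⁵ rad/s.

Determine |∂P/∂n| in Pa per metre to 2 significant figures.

Coriolis parameter at 50°S:
f = 2Ω sin φ = 2 × 7.29×10⁻⁵ × sin 50° = 1.12×10⁻⁴ s⁻¹
Wind speed in SI: 79.7 knots = 41.0 m/s
Geostrophic balance rearranged: |∂P/∂n| = f ρ V_g
|∂P/∂n| = 1.12×10⁻⁴ × 0.855 × 41.0 = 3.92×10⁻³ Pa/m

3.9×10⁻³ Pa/m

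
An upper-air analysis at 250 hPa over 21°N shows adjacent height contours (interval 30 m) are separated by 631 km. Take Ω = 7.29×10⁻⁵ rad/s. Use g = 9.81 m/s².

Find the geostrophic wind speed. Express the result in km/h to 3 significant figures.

Coriolis parameter at 21°N:
f = 2Ω sin φ = 2 × 7.29×10⁻⁵ × sin 21° = 5.23×10⁻⁵ s⁻¹
Height gradient: |∂Z/∂n| = 30 m / 631000 m = 4.75×10⁻⁵
On a pressure surface, geostrophic balance gives V_g = (g/f)|∂Z/∂n|:
V_g = 9.81 × 4.75×10⁻⁵ / 5.23×10⁻⁵ = 8.93 m/s
Converting: 8.93 m/s × 3.6 = 32.1 km/h

32.1 km/h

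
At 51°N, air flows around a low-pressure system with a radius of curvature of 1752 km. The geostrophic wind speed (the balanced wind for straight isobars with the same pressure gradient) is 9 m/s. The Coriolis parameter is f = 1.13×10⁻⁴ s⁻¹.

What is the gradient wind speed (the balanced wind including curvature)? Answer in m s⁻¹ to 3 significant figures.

8.62 m s⁻¹

Around a low, centrifugal force acts outward with Coriolis, so pressure-gradient force balances both:
(1/ρ)|∂P/∂n| = fV + V²/R  →  V² + fR·V − fR·V_g = 0
With fR = 1.13×10⁻⁴ × 1752×10³ m = 198 m/s:
V = [−fR + √((fR)² + 4 fR V_g)]/2 = [−198 + √(198² + 4×198×9)]/2 = 8.62 m/s
Subgeostrophic (V < V_g = 9 m/s), as expected around a low.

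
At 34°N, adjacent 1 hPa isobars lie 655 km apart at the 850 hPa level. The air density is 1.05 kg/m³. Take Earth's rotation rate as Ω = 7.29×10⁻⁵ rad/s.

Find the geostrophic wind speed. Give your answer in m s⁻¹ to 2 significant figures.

1.8 m s⁻¹

Coriolis parameter at 34°N:
f = 2Ω sin φ = 2 × 7.29×10⁻⁵ × sin 34° = 8.15×10⁻⁵ s⁻¹
Pressure gradient: |∂P/∂n| = 100 Pa / 655000 m = 1.53×10⁻⁴ Pa/m
Geostrophic balance (pressure-gradient force = Coriolis force):
V_g = (1/(fρ)) |∂P/∂n| = 1.53×10⁻⁴ / (8.15×10⁻⁵ × 1.05) = 1.78 m/s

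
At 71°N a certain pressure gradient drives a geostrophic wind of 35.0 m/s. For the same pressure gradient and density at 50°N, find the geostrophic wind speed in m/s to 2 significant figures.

With the same pressure gradient and density, V_g ∝ 1/f ∝ 1/sin φ.
V₂ = V₁ · sin φ₁ / sin φ₂ = 35.0 × sin 71° / sin 50°
V₂ = 35.0 × 0.9455/0.7660 = 43 m/s

43 m/s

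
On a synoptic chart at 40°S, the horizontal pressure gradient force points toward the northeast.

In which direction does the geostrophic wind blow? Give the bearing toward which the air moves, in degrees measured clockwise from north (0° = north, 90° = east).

The pressure-gradient force points toward the northeast (bearing 045°).
Geostrophic balance: in the Southern Hemisphere the Coriolis force deflects motion to the left, so the geostrophic wind blows 90° to the left of the pressure-gradient force (low pressure on the right).
Rotating 045° by 90° counterclockwise gives 315° — the wind blows toward the northwest.

315°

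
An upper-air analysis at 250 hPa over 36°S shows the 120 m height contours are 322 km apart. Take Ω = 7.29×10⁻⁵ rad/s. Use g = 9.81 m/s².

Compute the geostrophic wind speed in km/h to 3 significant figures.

Coriolis parameter at 36°S:
f = 2Ω sin φ = 2 × 7.29×10⁻⁵ × sin 36° = 8.57×10⁻⁵ s⁻¹
Height gradient: |∂Z/∂n| = 120 m / 322000 m = 3.73×10⁻⁴
On a pressure surface, geostrophic balance gives V_g = (g/f)|∂Z/∂n|:
V_g = 9.81 × 3.73×10⁻⁴ / 8.57×10⁻⁵ = 42.7 m/s
Converting: 42.7 m/s × 3.6 = 154 km/h

154 km/h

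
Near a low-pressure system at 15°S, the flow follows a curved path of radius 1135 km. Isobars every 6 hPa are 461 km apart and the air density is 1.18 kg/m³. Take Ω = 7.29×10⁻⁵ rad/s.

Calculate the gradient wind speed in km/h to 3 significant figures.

71.8 km/h

Coriolis parameter at 15°S:
f = 2Ω sin φ = 2 × 7.29×10⁻⁵ × sin 15° = 3.77×10⁻⁵ s⁻¹
Pressure gradient: |∂P/∂n| = 600 Pa / 461000 m = 1.30×10⁻³ Pa/m
Geostrophic speed: V_g = |∂P/∂n|/(fρ) = 1.30×10⁻³/(3.77×10⁻⁵ × 1.18) = 29.2 m/s
Around a low, centrifugal force acts outward with Coriolis, so pressure-gradient force balances both:
(1/ρ)|∂P/∂n| = fV + V²/R  →  V² + fR·V − fR·V_g = 0
With fR = 3.77×10⁻⁵ × 1135×10³ m = 42.8 m/s:
V = [−fR + √((fR)² + 4 fR V_g)]/2 = [−42.8 + √(42.8² + 4×42.8×29.2)]/2 = 19.9 m/s
Subgeostrophic (V < V_g = 29.2 m/s), as expected around a low.
Converting: 19.9 m/s × 3.6 = 71.8 km/h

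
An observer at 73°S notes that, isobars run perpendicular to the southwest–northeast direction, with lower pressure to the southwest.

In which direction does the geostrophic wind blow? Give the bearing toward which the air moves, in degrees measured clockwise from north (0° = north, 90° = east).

135°

The pressure-gradient force points toward the southwest (bearing 225°).
Geostrophic balance: in the Southern Hemisphere the Coriolis force deflects motion to the left, so the geostrophic wind blows 90° to the left of the pressure-gradient force (low pressure on the right).
Rotating 225° by 90° counterclockwise gives 135° — the wind blows toward the southeast.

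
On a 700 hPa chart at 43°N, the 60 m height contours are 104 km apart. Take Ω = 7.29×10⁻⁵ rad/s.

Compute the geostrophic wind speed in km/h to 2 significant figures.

Coriolis parameter at 43°N:
f = 2Ω sin φ = 2 × 7.29×10⁻⁵ × sin 43° = 9.94×10⁻⁵ s⁻¹
Height gradient: |∂Z/∂n| = 60 m / 104000 m = 5.77×10⁻⁴
On a pressure surface, geostrophic balance gives V_g = (g/f)|∂Z/∂n|:
V_g = 9.81 × 5.77×10⁻⁴ / 9.94×10⁻⁵ = 56.9 m/s
Converting: 56.9 m/s × 3.6 = 200 km/h

200 km/h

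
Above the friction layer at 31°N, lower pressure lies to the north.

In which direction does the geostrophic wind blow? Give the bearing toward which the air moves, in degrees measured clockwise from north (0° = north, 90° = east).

090°

The pressure-gradient force points toward the north (bearing 000°).
Geostrophic balance: in the Northern Hemisphere the Coriolis force deflects motion to the right, so the geostrophic wind blows 90° to the right of the pressure-gradient force (low pressure on the left).
Rotating 000° by 90° clockwise gives 090° — the wind blows toward the east.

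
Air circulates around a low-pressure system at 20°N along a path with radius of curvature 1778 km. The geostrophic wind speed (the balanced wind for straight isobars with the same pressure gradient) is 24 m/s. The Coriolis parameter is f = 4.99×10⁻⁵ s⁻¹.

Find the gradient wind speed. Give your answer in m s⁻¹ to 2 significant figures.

Around a low, centrifugal force acts outward with Coriolis, so pressure-gradient force balances both:
(1/ρ)|∂P/∂n| = fV + V²/R  →  V² + fR·V − fR·V_g = 0
With fR = 4.99×10⁻⁵ × 1778×10³ m = 88.7 m/s:
V = [−fR + √((fR)² + 4 fR V_g)]/2 = [−88.7 + √(88.7² + 4×88.7×24)]/2 = 19.6 m/s
Subgeostrophic (V < V_g = 24 m/s), as expected around a low.

20 m s⁻¹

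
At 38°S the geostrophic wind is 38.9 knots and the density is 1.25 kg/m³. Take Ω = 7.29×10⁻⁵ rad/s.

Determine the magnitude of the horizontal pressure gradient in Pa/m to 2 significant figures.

Coriolis parameter at 38°S:
f = 2Ω sin φ = 2 × 7.29×10⁻⁵ × sin 38° = 8.98×10⁻⁵ s⁻¹
Wind speed in SI: 38.9 knots = 20.0 m/s
Geostrophic balance rearranged: |∂P/∂n| = f ρ V_g
|∂P/∂n| = 8.98×10⁻⁵ × 1.25 × 20.0 = 2.25×10⁻³ Pa/m

2.2×10⁻³ Pa/m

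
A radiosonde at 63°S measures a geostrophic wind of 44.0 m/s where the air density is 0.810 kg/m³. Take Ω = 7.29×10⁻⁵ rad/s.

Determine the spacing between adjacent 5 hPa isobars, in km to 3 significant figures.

108 km

Coriolis parameter at 63°S:
f = 2Ω sin φ = 2 × 7.29×10⁻⁵ × sin 63° = 1.30×10⁻⁴ s⁻¹
Geostrophic balance rearranged: |∂P/∂n| = f ρ V_g
|∂P/∂n| = 1.30×10⁻⁴ × 0.810 × 44.0 = 4.63×10⁻³ Pa/m
Isobar spacing: Δn = ΔP/|∂P/∂n| = 500 Pa / 4.63×10⁻³ Pa/m = 107993 m ≈ 108 km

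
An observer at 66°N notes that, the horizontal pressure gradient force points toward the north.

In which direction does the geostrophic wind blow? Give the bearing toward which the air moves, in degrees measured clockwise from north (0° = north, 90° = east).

090°

The pressure-gradient force points toward the north (bearing 000°).
Geostrophic balance: in the Northern Hemisphere the Coriolis force deflects motion to the right, so the geostrophic wind blows 90° to the right of the pressure-gradient force (low pressure on the left).
Rotating 000° by 90° clockwise gives 090° — the wind blows toward the east.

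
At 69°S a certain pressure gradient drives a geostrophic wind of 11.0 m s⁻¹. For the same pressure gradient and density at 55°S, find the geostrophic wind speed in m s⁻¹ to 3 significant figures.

With the same pressure gradient and density, V_g ∝ 1/f ∝ 1/sin φ.
V₂ = V₁ · sin φ₁ / sin φ₂ = 11.0 × sin 69° / sin 55°
V₂ = 11.0 × 0.9336/0.8192 = 12.5 m s⁻¹

12.5 m s⁻¹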